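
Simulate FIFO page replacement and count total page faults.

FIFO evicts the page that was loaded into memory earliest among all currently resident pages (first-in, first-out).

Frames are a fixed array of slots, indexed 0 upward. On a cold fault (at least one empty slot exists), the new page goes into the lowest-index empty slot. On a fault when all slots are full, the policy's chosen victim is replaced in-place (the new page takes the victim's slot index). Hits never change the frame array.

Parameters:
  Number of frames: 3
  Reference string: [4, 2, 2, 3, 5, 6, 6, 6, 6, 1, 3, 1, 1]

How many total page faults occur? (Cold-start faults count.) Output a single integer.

Step 0: ref 4 → FAULT, frames=[4,-,-]
Step 1: ref 2 → FAULT, frames=[4,2,-]
Step 2: ref 2 → HIT, frames=[4,2,-]
Step 3: ref 3 → FAULT, frames=[4,2,3]
Step 4: ref 5 → FAULT (evict 4), frames=[5,2,3]
Step 5: ref 6 → FAULT (evict 2), frames=[5,6,3]
Step 6: ref 6 → HIT, frames=[5,6,3]
Step 7: ref 6 → HIT, frames=[5,6,3]
Step 8: ref 6 → HIT, frames=[5,6,3]
Step 9: ref 1 → FAULT (evict 3), frames=[5,6,1]
Step 10: ref 3 → FAULT (evict 5), frames=[3,6,1]
Step 11: ref 1 → HIT, frames=[3,6,1]
Step 12: ref 1 → HIT, frames=[3,6,1]
Total faults: 7

Answer: 7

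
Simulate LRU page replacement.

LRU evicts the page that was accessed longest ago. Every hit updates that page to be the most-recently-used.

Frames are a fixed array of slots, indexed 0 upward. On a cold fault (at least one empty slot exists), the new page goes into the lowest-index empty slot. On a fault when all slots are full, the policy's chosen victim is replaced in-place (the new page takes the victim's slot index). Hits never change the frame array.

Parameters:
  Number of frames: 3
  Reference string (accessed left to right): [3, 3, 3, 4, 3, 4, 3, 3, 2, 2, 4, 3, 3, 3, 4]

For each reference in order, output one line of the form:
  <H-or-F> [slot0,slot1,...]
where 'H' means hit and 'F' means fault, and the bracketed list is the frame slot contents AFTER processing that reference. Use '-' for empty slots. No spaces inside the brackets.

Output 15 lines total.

F [3,-,-]
H [3,-,-]
H [3,-,-]
F [3,4,-]
H [3,4,-]
H [3,4,-]
H [3,4,-]
H [3,4,-]
F [3,4,2]
H [3,4,2]
H [3,4,2]
H [3,4,2]
H [3,4,2]
H [3,4,2]
H [3,4,2]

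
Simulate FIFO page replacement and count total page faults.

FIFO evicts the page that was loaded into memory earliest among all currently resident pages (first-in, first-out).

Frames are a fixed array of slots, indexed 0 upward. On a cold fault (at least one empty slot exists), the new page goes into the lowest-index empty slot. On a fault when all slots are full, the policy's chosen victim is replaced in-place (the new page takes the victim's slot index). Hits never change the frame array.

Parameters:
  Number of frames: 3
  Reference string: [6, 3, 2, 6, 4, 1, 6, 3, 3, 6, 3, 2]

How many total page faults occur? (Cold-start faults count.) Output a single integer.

Step 0: ref 6 → FAULT, frames=[6,-,-]
Step 1: ref 3 → FAULT, frames=[6,3,-]
Step 2: ref 2 → FAULT, frames=[6,3,2]
Step 3: ref 6 → HIT, frames=[6,3,2]
Step 4: ref 4 → FAULT (evict 6), frames=[4,3,2]
Step 5: ref 1 → FAULT (evict 3), frames=[4,1,2]
Step 6: ref 6 → FAULT (evict 2), frames=[4,1,6]
Step 7: ref 3 → FAULT (evict 4), frames=[3,1,6]
Step 8: ref 3 → HIT, frames=[3,1,6]
Step 9: ref 6 → HIT, frames=[3,1,6]
Step 10: ref 3 → HIT, frames=[3,1,6]
Step 11: ref 2 → FAULT (evict 1), frames=[3,2,6]
Total faults: 8

Answer: 8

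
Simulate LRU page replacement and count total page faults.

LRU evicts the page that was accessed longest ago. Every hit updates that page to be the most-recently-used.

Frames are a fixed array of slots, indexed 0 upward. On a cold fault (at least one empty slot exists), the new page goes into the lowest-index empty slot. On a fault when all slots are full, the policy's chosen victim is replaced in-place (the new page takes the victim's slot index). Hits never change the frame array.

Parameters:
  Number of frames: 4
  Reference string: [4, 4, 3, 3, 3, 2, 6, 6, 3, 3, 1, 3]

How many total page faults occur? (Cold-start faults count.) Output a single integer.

Answer: 5

Derivation:
Step 0: ref 4 → FAULT, frames=[4,-,-,-]
Step 1: ref 4 → HIT, frames=[4,-,-,-]
Step 2: ref 3 → FAULT, frames=[4,3,-,-]
Step 3: ref 3 → HIT, frames=[4,3,-,-]
Step 4: ref 3 → HIT, frames=[4,3,-,-]
Step 5: ref 2 → FAULT, frames=[4,3,2,-]
Step 6: ref 6 → FAULT, frames=[4,3,2,6]
Step 7: ref 6 → HIT, frames=[4,3,2,6]
Step 8: ref 3 → HIT, frames=[4,3,2,6]
Step 9: ref 3 → HIT, frames=[4,3,2,6]
Step 10: ref 1 → FAULT (evict 4), frames=[1,3,2,6]
Step 11: ref 3 → HIT, frames=[1,3,2,6]
Total faults: 5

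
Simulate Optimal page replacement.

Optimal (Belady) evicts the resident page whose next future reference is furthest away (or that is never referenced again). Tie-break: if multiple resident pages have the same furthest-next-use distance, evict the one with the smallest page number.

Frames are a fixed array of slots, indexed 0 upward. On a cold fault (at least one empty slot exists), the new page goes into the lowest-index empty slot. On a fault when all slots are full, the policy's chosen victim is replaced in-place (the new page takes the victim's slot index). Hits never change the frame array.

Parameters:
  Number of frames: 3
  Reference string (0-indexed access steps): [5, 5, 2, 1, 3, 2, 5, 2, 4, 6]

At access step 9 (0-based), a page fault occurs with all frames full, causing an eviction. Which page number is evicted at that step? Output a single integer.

Answer: 3

Derivation:
Step 0: ref 5 -> FAULT, frames=[5,-,-]
Step 1: ref 5 -> HIT, frames=[5,-,-]
Step 2: ref 2 -> FAULT, frames=[5,2,-]
Step 3: ref 1 -> FAULT, frames=[5,2,1]
Step 4: ref 3 -> FAULT, evict 1, frames=[5,2,3]
Step 5: ref 2 -> HIT, frames=[5,2,3]
Step 6: ref 5 -> HIT, frames=[5,2,3]
Step 7: ref 2 -> HIT, frames=[5,2,3]
Step 8: ref 4 -> FAULT, evict 2, frames=[5,4,3]
Step 9: ref 6 -> FAULT, evict 3, frames=[5,4,6]
At step 9: evicted page 3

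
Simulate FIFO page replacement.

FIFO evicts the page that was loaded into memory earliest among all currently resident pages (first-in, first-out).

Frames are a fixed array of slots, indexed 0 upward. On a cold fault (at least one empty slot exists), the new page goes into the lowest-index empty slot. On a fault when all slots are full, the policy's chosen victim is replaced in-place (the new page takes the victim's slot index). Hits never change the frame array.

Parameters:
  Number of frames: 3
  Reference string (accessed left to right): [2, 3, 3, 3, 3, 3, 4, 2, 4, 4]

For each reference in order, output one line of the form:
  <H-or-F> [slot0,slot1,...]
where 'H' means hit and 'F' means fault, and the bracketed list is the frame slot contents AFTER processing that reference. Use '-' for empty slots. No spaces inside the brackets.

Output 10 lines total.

F [2,-,-]
F [2,3,-]
H [2,3,-]
H [2,3,-]
H [2,3,-]
H [2,3,-]
F [2,3,4]
H [2,3,4]
H [2,3,4]
H [2,3,4]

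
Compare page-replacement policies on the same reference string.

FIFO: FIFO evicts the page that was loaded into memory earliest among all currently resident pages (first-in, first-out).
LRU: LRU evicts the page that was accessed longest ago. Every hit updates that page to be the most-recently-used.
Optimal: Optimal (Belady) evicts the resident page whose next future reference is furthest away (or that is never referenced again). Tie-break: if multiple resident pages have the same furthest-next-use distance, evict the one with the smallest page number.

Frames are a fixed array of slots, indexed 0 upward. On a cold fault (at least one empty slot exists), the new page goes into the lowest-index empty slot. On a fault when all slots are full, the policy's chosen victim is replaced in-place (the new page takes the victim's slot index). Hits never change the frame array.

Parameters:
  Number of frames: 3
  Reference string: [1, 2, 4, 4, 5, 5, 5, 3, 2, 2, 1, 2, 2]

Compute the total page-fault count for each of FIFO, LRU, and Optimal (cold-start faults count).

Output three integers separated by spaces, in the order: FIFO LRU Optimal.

Answer: 7 7 5

Derivation:
--- FIFO ---
  step 0: ref 1 -> FAULT, frames=[1,-,-] (faults so far: 1)
  step 1: ref 2 -> FAULT, frames=[1,2,-] (faults so far: 2)
  step 2: ref 4 -> FAULT, frames=[1,2,4] (faults so far: 3)
  step 3: ref 4 -> HIT, frames=[1,2,4] (faults so far: 3)
  step 4: ref 5 -> FAULT, evict 1, frames=[5,2,4] (faults so far: 4)
  step 5: ref 5 -> HIT, frames=[5,2,4] (faults so far: 4)
  step 6: ref 5 -> HIT, frames=[5,2,4] (faults so far: 4)
  step 7: ref 3 -> FAULT, evict 2, frames=[5,3,4] (faults so far: 5)
  step 8: ref 2 -> FAULT, evict 4, frames=[5,3,2] (faults so far: 6)
  step 9: ref 2 -> HIT, frames=[5,3,2] (faults so far: 6)
  step 10: ref 1 -> FAULT, evict 5, frames=[1,3,2] (faults so far: 7)
  step 11: ref 2 -> HIT, frames=[1,3,2] (faults so far: 7)
  step 12: ref 2 -> HIT, frames=[1,3,2] (faults so far: 7)
  FIFO total faults: 7
--- LRU ---
  step 0: ref 1 -> FAULT, frames=[1,-,-] (faults so far: 1)
  step 1: ref 2 -> FAULT, frames=[1,2,-] (faults so far: 2)
  step 2: ref 4 -> FAULT, frames=[1,2,4] (faults so far: 3)
  step 3: ref 4 -> HIT, frames=[1,2,4] (faults so far: 3)
  step 4: ref 5 -> FAULT, evict 1, frames=[5,2,4] (faults so far: 4)
  step 5: ref 5 -> HIT, frames=[5,2,4] (faults so far: 4)
  step 6: ref 5 -> HIT, frames=[5,2,4] (faults so far: 4)
  step 7: ref 3 -> FAULT, evict 2, frames=[5,3,4] (faults so far: 5)
  step 8: ref 2 -> FAULT, evict 4, frames=[5,3,2] (faults so far: 6)
  step 9: ref 2 -> HIT, frames=[5,3,2] (faults so far: 6)
  step 10: ref 1 -> FAULT, evict 5, frames=[1,3,2] (faults so far: 7)
  step 11: ref 2 -> HIT, frames=[1,3,2] (faults so far: 7)
  step 12: ref 2 -> HIT, frames=[1,3,2] (faults so far: 7)
  LRU total faults: 7
--- Optimal ---
  step 0: ref 1 -> FAULT, frames=[1,-,-] (faults so far: 1)
  step 1: ref 2 -> FAULT, frames=[1,2,-] (faults so far: 2)
  step 2: ref 4 -> FAULT, frames=[1,2,4] (faults so far: 3)
  step 3: ref 4 -> HIT, frames=[1,2,4] (faults so far: 3)
  step 4: ref 5 -> FAULT, evict 4, frames=[1,2,5] (faults so far: 4)
  step 5: ref 5 -> HIT, frames=[1,2,5] (faults so far: 4)
  step 6: ref 5 -> HIT, frames=[1,2,5] (faults so far: 4)
  step 7: ref 3 -> FAULT, evict 5, frames=[1,2,3] (faults so far: 5)
  step 8: ref 2 -> HIT, frames=[1,2,3] (faults so far: 5)
  step 9: ref 2 -> HIT, frames=[1,2,3] (faults so far: 5)
  step 10: ref 1 -> HIT, frames=[1,2,3] (faults so far: 5)
  step 11: ref 2 -> HIT, frames=[1,2,3] (faults so far: 5)
  step 12: ref 2 -> HIT, frames=[1,2,3] (faults so far: 5)
  Optimal total faults: 5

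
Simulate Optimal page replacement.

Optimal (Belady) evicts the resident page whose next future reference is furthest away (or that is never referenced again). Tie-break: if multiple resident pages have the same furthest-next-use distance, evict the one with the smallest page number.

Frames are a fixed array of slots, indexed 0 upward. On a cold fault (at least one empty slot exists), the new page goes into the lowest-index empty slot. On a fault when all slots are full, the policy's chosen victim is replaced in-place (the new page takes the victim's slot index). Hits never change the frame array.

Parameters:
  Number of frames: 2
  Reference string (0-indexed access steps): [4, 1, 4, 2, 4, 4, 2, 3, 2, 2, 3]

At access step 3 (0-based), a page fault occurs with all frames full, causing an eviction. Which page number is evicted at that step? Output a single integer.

Answer: 1

Derivation:
Step 0: ref 4 -> FAULT, frames=[4,-]
Step 1: ref 1 -> FAULT, frames=[4,1]
Step 2: ref 4 -> HIT, frames=[4,1]
Step 3: ref 2 -> FAULT, evict 1, frames=[4,2]
At step 3: evicted page 1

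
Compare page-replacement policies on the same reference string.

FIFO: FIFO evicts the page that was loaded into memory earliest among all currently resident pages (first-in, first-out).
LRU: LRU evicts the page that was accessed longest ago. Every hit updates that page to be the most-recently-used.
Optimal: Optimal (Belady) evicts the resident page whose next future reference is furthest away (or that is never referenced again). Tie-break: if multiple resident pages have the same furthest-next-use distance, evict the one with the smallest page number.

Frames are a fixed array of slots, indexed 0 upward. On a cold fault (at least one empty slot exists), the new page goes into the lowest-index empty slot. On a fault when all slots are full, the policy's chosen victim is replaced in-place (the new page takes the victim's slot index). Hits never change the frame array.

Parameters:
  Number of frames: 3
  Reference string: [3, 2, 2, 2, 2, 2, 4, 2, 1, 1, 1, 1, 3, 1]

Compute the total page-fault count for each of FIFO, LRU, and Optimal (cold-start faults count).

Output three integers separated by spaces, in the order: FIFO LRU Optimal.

Answer: 5 5 4

Derivation:
--- FIFO ---
  step 0: ref 3 -> FAULT, frames=[3,-,-] (faults so far: 1)
  step 1: ref 2 -> FAULT, frames=[3,2,-] (faults so far: 2)
  step 2: ref 2 -> HIT, frames=[3,2,-] (faults so far: 2)
  step 3: ref 2 -> HIT, frames=[3,2,-] (faults so far: 2)
  step 4: ref 2 -> HIT, frames=[3,2,-] (faults so far: 2)
  step 5: ref 2 -> HIT, frames=[3,2,-] (faults so far: 2)
  step 6: ref 4 -> FAULT, frames=[3,2,4] (faults so far: 3)
  step 7: ref 2 -> HIT, frames=[3,2,4] (faults so far: 3)
  step 8: ref 1 -> FAULT, evict 3, frames=[1,2,4] (faults so far: 4)
  step 9: ref 1 -> HIT, frames=[1,2,4] (faults so far: 4)
  step 10: ref 1 -> HIT, frames=[1,2,4] (faults so far: 4)
  step 11: ref 1 -> HIT, frames=[1,2,4] (faults so far: 4)
  step 12: ref 3 -> FAULT, evict 2, frames=[1,3,4] (faults so far: 5)
  step 13: ref 1 -> HIT, frames=[1,3,4] (faults so far: 5)
  FIFO total faults: 5
--- LRU ---
  step 0: ref 3 -> FAULT, frames=[3,-,-] (faults so far: 1)
  step 1: ref 2 -> FAULT, frames=[3,2,-] (faults so far: 2)
  step 2: ref 2 -> HIT, frames=[3,2,-] (faults so far: 2)
  step 3: ref 2 -> HIT, frames=[3,2,-] (faults so far: 2)
  step 4: ref 2 -> HIT, frames=[3,2,-] (faults so far: 2)
  step 5: ref 2 -> HIT, frames=[3,2,-] (faults so far: 2)
  step 6: ref 4 -> FAULT, frames=[3,2,4] (faults so far: 3)
  step 7: ref 2 -> HIT, frames=[3,2,4] (faults so far: 3)
  step 8: ref 1 -> FAULT, evict 3, frames=[1,2,4] (faults so far: 4)
  step 9: ref 1 -> HIT, frames=[1,2,4] (faults so far: 4)
  step 10: ref 1 -> HIT, frames=[1,2,4] (faults so far: 4)
  step 11: ref 1 -> HIT, frames=[1,2,4] (faults so far: 4)
  step 12: ref 3 -> FAULT, evict 4, frames=[1,2,3] (faults so far: 5)
  step 13: ref 1 -> HIT, frames=[1,2,3] (faults so far: 5)
  LRU total faults: 5
--- Optimal ---
  step 0: ref 3 -> FAULT, frames=[3,-,-] (faults so far: 1)
  step 1: ref 2 -> FAULT, frames=[3,2,-] (faults so far: 2)
  step 2: ref 2 -> HIT, frames=[3,2,-] (faults so far: 2)
  step 3: ref 2 -> HIT, frames=[3,2,-] (faults so far: 2)
  step 4: ref 2 -> HIT, frames=[3,2,-] (faults so far: 2)
  step 5: ref 2 -> HIT, frames=[3,2,-] (faults so far: 2)
  step 6: ref 4 -> FAULT, frames=[3,2,4] (faults so far: 3)
  step 7: ref 2 -> HIT, frames=[3,2,4] (faults so far: 3)
  step 8: ref 1 -> FAULT, evict 2, frames=[3,1,4] (faults so far: 4)
  step 9: ref 1 -> HIT, frames=[3,1,4] (faults so far: 4)
  step 10: ref 1 -> HIT, frames=[3,1,4] (faults so far: 4)
  step 11: ref 1 -> HIT, frames=[3,1,4] (faults so far: 4)
  step 12: ref 3 -> HIT, frames=[3,1,4] (faults so far: 4)
  step 13: ref 1 -> HIT, frames=[3,1,4] (faults so far: 4)
  Optimal total faults: 4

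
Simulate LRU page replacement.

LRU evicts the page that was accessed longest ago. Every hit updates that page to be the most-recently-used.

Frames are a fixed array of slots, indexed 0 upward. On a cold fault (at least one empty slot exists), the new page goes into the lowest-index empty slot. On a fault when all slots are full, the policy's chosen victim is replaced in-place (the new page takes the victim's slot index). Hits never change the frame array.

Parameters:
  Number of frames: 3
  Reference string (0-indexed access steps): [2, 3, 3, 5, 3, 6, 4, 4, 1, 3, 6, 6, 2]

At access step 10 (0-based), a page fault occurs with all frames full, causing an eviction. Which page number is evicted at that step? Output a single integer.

Answer: 4

Derivation:
Step 0: ref 2 -> FAULT, frames=[2,-,-]
Step 1: ref 3 -> FAULT, frames=[2,3,-]
Step 2: ref 3 -> HIT, frames=[2,3,-]
Step 3: ref 5 -> FAULT, frames=[2,3,5]
Step 4: ref 3 -> HIT, frames=[2,3,5]
Step 5: ref 6 -> FAULT, evict 2, frames=[6,3,5]
Step 6: ref 4 -> FAULT, evict 5, frames=[6,3,4]
Step 7: ref 4 -> HIT, frames=[6,3,4]
Step 8: ref 1 -> FAULT, evict 3, frames=[6,1,4]
Step 9: ref 3 -> FAULT, evict 6, frames=[3,1,4]
Step 10: ref 6 -> FAULT, evict 4, frames=[3,1,6]
At step 10: evicted page 4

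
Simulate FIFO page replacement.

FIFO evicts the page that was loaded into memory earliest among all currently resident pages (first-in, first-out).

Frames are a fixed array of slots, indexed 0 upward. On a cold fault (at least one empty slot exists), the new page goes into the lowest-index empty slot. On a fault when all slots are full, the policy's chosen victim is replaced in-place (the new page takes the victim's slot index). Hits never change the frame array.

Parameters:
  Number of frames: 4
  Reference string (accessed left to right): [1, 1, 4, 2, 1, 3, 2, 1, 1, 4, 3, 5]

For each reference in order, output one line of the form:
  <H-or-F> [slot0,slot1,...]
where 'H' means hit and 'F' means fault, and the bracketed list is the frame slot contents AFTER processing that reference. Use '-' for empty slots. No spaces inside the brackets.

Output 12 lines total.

F [1,-,-,-]
H [1,-,-,-]
F [1,4,-,-]
F [1,4,2,-]
H [1,4,2,-]
F [1,4,2,3]
H [1,4,2,3]
H [1,4,2,3]
H [1,4,2,3]
H [1,4,2,3]
H [1,4,2,3]
F [5,4,2,3]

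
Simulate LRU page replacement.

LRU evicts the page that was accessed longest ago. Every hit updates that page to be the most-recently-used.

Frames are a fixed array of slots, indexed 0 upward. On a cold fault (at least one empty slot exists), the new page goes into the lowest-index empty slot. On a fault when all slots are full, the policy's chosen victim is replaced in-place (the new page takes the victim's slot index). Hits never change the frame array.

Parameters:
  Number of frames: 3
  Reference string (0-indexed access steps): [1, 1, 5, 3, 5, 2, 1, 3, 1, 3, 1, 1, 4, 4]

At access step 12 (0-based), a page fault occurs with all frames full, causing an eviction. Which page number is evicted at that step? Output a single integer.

Step 0: ref 1 -> FAULT, frames=[1,-,-]
Step 1: ref 1 -> HIT, frames=[1,-,-]
Step 2: ref 5 -> FAULT, frames=[1,5,-]
Step 3: ref 3 -> FAULT, frames=[1,5,3]
Step 4: ref 5 -> HIT, frames=[1,5,3]
Step 5: ref 2 -> FAULT, evict 1, frames=[2,5,3]
Step 6: ref 1 -> FAULT, evict 3, frames=[2,5,1]
Step 7: ref 3 -> FAULT, evict 5, frames=[2,3,1]
Step 8: ref 1 -> HIT, frames=[2,3,1]
Step 9: ref 3 -> HIT, frames=[2,3,1]
Step 10: ref 1 -> HIT, frames=[2,3,1]
Step 11: ref 1 -> HIT, frames=[2,3,1]
Step 12: ref 4 -> FAULT, evict 2, frames=[4,3,1]
At step 12: evicted page 2

Answer: 2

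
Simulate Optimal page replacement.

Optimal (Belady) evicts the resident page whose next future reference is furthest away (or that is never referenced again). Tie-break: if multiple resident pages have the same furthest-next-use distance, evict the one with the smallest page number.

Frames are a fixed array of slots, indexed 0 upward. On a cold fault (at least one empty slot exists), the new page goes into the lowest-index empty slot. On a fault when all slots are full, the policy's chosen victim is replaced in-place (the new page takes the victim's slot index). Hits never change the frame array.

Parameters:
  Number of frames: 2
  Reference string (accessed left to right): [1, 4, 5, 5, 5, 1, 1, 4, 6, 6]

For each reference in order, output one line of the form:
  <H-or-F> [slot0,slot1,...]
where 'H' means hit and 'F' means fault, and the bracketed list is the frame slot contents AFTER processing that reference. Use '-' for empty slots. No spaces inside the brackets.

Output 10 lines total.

F [1,-]
F [1,4]
F [1,5]
H [1,5]
H [1,5]
H [1,5]
H [1,5]
F [4,5]
F [6,5]
H [6,5]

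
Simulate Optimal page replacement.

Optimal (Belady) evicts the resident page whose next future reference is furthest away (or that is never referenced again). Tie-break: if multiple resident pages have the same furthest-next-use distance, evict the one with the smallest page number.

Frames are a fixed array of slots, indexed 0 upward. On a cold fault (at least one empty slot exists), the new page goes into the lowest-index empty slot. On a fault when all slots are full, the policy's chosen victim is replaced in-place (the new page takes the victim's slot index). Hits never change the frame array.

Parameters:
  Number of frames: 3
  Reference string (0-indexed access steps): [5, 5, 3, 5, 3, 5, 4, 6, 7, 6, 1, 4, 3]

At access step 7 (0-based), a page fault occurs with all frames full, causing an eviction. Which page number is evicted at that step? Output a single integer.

Answer: 5

Derivation:
Step 0: ref 5 -> FAULT, frames=[5,-,-]
Step 1: ref 5 -> HIT, frames=[5,-,-]
Step 2: ref 3 -> FAULT, frames=[5,3,-]
Step 3: ref 5 -> HIT, frames=[5,3,-]
Step 4: ref 3 -> HIT, frames=[5,3,-]
Step 5: ref 5 -> HIT, frames=[5,3,-]
Step 6: ref 4 -> FAULT, frames=[5,3,4]
Step 7: ref 6 -> FAULT, evict 5, frames=[6,3,4]
At step 7: evicted page 5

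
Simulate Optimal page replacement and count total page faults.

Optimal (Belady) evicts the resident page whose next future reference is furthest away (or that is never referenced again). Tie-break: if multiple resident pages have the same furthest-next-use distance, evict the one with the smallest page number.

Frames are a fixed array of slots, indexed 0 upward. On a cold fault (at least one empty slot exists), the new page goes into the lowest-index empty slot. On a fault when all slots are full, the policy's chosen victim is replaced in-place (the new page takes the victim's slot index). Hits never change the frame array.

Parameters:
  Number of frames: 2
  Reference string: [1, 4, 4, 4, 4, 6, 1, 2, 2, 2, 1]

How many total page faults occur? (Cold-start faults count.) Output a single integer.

Answer: 4

Derivation:
Step 0: ref 1 → FAULT, frames=[1,-]
Step 1: ref 4 → FAULT, frames=[1,4]
Step 2: ref 4 → HIT, frames=[1,4]
Step 3: ref 4 → HIT, frames=[1,4]
Step 4: ref 4 → HIT, frames=[1,4]
Step 5: ref 6 → FAULT (evict 4), frames=[1,6]
Step 6: ref 1 → HIT, frames=[1,6]
Step 7: ref 2 → FAULT (evict 6), frames=[1,2]
Step 8: ref 2 → HIT, frames=[1,2]
Step 9: ref 2 → HIT, frames=[1,2]
Step 10: ref 1 → HIT, frames=[1,2]
Total faults: 4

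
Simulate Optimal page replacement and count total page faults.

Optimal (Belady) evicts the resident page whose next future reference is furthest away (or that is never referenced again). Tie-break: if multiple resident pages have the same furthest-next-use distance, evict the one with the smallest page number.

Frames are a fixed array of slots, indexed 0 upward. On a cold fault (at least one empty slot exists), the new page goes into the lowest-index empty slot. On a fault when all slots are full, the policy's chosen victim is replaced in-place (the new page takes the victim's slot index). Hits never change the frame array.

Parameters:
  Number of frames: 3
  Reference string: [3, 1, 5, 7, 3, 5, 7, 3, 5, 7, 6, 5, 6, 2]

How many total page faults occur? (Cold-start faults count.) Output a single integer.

Step 0: ref 3 → FAULT, frames=[3,-,-]
Step 1: ref 1 → FAULT, frames=[3,1,-]
Step 2: ref 5 → FAULT, frames=[3,1,5]
Step 3: ref 7 → FAULT (evict 1), frames=[3,7,5]
Step 4: ref 3 → HIT, frames=[3,7,5]
Step 5: ref 5 → HIT, frames=[3,7,5]
Step 6: ref 7 → HIT, frames=[3,7,5]
Step 7: ref 3 → HIT, frames=[3,7,5]
Step 8: ref 5 → HIT, frames=[3,7,5]
Step 9: ref 7 → HIT, frames=[3,7,5]
Step 10: ref 6 → FAULT (evict 3), frames=[6,7,5]
Step 11: ref 5 → HIT, frames=[6,7,5]
Step 12: ref 6 → HIT, frames=[6,7,5]
Step 13: ref 2 → FAULT (evict 5), frames=[6,7,2]
Total faults: 6

Answer: 6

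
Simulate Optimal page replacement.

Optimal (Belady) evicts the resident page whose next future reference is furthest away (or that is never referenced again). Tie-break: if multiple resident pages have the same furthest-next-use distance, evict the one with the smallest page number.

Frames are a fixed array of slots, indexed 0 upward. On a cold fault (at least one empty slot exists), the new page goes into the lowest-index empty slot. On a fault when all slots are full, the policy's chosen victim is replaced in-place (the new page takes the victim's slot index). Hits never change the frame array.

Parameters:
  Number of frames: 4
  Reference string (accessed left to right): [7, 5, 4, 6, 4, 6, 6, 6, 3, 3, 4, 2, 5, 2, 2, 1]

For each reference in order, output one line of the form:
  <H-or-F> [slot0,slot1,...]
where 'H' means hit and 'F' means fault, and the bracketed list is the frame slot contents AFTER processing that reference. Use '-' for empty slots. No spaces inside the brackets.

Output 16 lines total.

F [7,-,-,-]
F [7,5,-,-]
F [7,5,4,-]
F [7,5,4,6]
H [7,5,4,6]
H [7,5,4,6]
H [7,5,4,6]
H [7,5,4,6]
F [7,5,4,3]
H [7,5,4,3]
H [7,5,4,3]
F [7,5,4,2]
H [7,5,4,2]
H [7,5,4,2]
H [7,5,4,2]
F [7,5,4,1]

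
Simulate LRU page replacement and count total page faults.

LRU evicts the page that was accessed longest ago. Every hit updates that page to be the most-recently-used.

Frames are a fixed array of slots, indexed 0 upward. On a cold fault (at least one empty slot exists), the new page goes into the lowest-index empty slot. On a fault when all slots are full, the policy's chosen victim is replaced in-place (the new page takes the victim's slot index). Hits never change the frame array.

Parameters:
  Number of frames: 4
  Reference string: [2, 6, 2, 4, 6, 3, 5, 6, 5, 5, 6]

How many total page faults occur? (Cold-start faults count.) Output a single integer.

Step 0: ref 2 → FAULT, frames=[2,-,-,-]
Step 1: ref 6 → FAULT, frames=[2,6,-,-]
Step 2: ref 2 → HIT, frames=[2,6,-,-]
Step 3: ref 4 → FAULT, frames=[2,6,4,-]
Step 4: ref 6 → HIT, frames=[2,6,4,-]
Step 5: ref 3 → FAULT, frames=[2,6,4,3]
Step 6: ref 5 → FAULT (evict 2), frames=[5,6,4,3]
Step 7: ref 6 → HIT, frames=[5,6,4,3]
Step 8: ref 5 → HIT, frames=[5,6,4,3]
Step 9: ref 5 → HIT, frames=[5,6,4,3]
Step 10: ref 6 → HIT, frames=[5,6,4,3]
Total faults: 5

Answer: 5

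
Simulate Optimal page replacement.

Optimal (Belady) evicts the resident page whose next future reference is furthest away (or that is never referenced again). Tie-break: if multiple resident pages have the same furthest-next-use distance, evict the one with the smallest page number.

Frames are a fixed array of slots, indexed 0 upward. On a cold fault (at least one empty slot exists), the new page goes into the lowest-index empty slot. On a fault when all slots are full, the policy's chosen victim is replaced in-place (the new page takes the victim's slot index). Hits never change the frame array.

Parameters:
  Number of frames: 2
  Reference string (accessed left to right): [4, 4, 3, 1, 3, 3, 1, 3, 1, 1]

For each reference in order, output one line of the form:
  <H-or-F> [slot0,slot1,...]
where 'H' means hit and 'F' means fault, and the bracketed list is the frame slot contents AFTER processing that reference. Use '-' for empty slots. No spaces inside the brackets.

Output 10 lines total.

F [4,-]
H [4,-]
F [4,3]
F [1,3]
H [1,3]
H [1,3]
H [1,3]
H [1,3]
H [1,3]
H [1,3]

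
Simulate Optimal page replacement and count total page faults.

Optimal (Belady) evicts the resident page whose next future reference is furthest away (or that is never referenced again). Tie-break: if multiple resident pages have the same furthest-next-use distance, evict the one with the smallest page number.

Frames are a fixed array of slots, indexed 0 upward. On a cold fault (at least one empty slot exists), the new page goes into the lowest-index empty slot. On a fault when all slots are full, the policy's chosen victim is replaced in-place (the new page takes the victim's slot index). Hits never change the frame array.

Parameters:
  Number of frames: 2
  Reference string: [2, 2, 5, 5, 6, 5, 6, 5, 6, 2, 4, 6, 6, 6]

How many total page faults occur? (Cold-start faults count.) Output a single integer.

Step 0: ref 2 → FAULT, frames=[2,-]
Step 1: ref 2 → HIT, frames=[2,-]
Step 2: ref 5 → FAULT, frames=[2,5]
Step 3: ref 5 → HIT, frames=[2,5]
Step 4: ref 6 → FAULT (evict 2), frames=[6,5]
Step 5: ref 5 → HIT, frames=[6,5]
Step 6: ref 6 → HIT, frames=[6,5]
Step 7: ref 5 → HIT, frames=[6,5]
Step 8: ref 6 → HIT, frames=[6,5]
Step 9: ref 2 → FAULT (evict 5), frames=[6,2]
Step 10: ref 4 → FAULT (evict 2), frames=[6,4]
Step 11: ref 6 → HIT, frames=[6,4]
Step 12: ref 6 → HIT, frames=[6,4]
Step 13: ref 6 → HIT, frames=[6,4]
Total faults: 5

Answer: 5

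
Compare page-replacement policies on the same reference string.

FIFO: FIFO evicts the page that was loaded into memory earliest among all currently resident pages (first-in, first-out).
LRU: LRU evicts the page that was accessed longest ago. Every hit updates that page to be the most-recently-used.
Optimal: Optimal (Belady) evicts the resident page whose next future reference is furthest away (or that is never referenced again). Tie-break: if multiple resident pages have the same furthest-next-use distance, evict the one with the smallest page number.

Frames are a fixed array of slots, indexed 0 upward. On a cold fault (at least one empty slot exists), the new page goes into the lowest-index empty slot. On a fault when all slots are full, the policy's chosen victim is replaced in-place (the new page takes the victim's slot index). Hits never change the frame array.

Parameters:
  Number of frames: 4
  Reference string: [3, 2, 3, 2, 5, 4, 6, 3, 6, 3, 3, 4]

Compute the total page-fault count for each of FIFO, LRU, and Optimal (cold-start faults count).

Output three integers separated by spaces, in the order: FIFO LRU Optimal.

--- FIFO ---
  step 0: ref 3 -> FAULT, frames=[3,-,-,-] (faults so far: 1)
  step 1: ref 2 -> FAULT, frames=[3,2,-,-] (faults so far: 2)
  step 2: ref 3 -> HIT, frames=[3,2,-,-] (faults so far: 2)
  step 3: ref 2 -> HIT, frames=[3,2,-,-] (faults so far: 2)
  step 4: ref 5 -> FAULT, frames=[3,2,5,-] (faults so far: 3)
  step 5: ref 4 -> FAULT, frames=[3,2,5,4] (faults so far: 4)
  step 6: ref 6 -> FAULT, evict 3, frames=[6,2,5,4] (faults so far: 5)
  step 7: ref 3 -> FAULT, evict 2, frames=[6,3,5,4] (faults so far: 6)
  step 8: ref 6 -> HIT, frames=[6,3,5,4] (faults so far: 6)
  step 9: ref 3 -> HIT, frames=[6,3,5,4] (faults so far: 6)
  step 10: ref 3 -> HIT, frames=[6,3,5,4] (faults so far: 6)
  step 11: ref 4 -> HIT, frames=[6,3,5,4] (faults so far: 6)
  FIFO total faults: 6
--- LRU ---
  step 0: ref 3 -> FAULT, frames=[3,-,-,-] (faults so far: 1)
  step 1: ref 2 -> FAULT, frames=[3,2,-,-] (faults so far: 2)
  step 2: ref 3 -> HIT, frames=[3,2,-,-] (faults so far: 2)
  step 3: ref 2 -> HIT, frames=[3,2,-,-] (faults so far: 2)
  step 4: ref 5 -> FAULT, frames=[3,2,5,-] (faults so far: 3)
  step 5: ref 4 -> FAULT, frames=[3,2,5,4] (faults so far: 4)
  step 6: ref 6 -> FAULT, evict 3, frames=[6,2,5,4] (faults so far: 5)
  step 7: ref 3 -> FAULT, evict 2, frames=[6,3,5,4] (faults so far: 6)
  step 8: ref 6 -> HIT, frames=[6,3,5,4] (faults so far: 6)
  step 9: ref 3 -> HIT, frames=[6,3,5,4] (faults so far: 6)
  step 10: ref 3 -> HIT, frames=[6,3,5,4] (faults so far: 6)
  step 11: ref 4 -> HIT, frames=[6,3,5,4] (faults so far: 6)
  LRU total faults: 6
--- Optimal ---
  step 0: ref 3 -> FAULT, frames=[3,-,-,-] (faults so far: 1)
  step 1: ref 2 -> FAULT, frames=[3,2,-,-] (faults so far: 2)
  step 2: ref 3 -> HIT, frames=[3,2,-,-] (faults so far: 2)
  step 3: ref 2 -> HIT, frames=[3,2,-,-] (faults so far: 2)
  step 4: ref 5 -> FAULT, frames=[3,2,5,-] (faults so far: 3)
  step 5: ref 4 -> FAULT, frames=[3,2,5,4] (faults so far: 4)
  step 6: ref 6 -> FAULT, evict 2, frames=[3,6,5,4] (faults so far: 5)
  step 7: ref 3 -> HIT, frames=[3,6,5,4] (faults so far: 5)
  step 8: ref 6 -> HIT, frames=[3,6,5,4] (faults so far: 5)
  step 9: ref 3 -> HIT, frames=[3,6,5,4] (faults so far: 5)
  step 10: ref 3 -> HIT, frames=[3,6,5,4] (faults so far: 5)
  step 11: ref 4 -> HIT, frames=[3,6,5,4] (faults so far: 5)
  Optimal total faults: 5

Answer: 6 6 5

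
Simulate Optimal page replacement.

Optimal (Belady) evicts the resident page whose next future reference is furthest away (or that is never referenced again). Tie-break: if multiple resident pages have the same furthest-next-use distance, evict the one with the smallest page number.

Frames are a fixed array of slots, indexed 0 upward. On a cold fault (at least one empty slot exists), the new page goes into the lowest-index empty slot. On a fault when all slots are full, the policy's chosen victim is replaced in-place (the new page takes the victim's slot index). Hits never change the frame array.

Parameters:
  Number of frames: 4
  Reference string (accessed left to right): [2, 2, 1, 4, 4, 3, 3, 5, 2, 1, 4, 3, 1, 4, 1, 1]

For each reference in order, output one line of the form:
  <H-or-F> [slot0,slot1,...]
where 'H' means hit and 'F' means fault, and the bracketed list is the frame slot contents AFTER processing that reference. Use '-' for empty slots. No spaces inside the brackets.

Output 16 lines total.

F [2,-,-,-]
H [2,-,-,-]
F [2,1,-,-]
F [2,1,4,-]
H [2,1,4,-]
F [2,1,4,3]
H [2,1,4,3]
F [2,1,4,5]
H [2,1,4,5]
H [2,1,4,5]
H [2,1,4,5]
F [3,1,4,5]
H [3,1,4,5]
H [3,1,4,5]
H [3,1,4,5]
H [3,1,4,5]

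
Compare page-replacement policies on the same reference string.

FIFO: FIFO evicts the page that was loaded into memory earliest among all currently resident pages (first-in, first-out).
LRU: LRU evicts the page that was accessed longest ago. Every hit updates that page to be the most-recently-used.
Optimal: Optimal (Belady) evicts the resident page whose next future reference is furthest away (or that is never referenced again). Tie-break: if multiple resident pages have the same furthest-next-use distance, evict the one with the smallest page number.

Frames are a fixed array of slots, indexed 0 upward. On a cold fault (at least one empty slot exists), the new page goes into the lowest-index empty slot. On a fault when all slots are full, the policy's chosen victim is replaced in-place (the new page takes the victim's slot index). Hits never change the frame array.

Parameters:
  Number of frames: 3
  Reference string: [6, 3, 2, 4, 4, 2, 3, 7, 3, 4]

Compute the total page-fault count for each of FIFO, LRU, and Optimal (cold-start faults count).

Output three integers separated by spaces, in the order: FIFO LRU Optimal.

Answer: 6 6 5

Derivation:
--- FIFO ---
  step 0: ref 6 -> FAULT, frames=[6,-,-] (faults so far: 1)
  step 1: ref 3 -> FAULT, frames=[6,3,-] (faults so far: 2)
  step 2: ref 2 -> FAULT, frames=[6,3,2] (faults so far: 3)
  step 3: ref 4 -> FAULT, evict 6, frames=[4,3,2] (faults so far: 4)
  step 4: ref 4 -> HIT, frames=[4,3,2] (faults so far: 4)
  step 5: ref 2 -> HIT, frames=[4,3,2] (faults so far: 4)
  step 6: ref 3 -> HIT, frames=[4,3,2] (faults so far: 4)
  step 7: ref 7 -> FAULT, evict 3, frames=[4,7,2] (faults so far: 5)
  step 8: ref 3 -> FAULT, evict 2, frames=[4,7,3] (faults so far: 6)
  step 9: ref 4 -> HIT, frames=[4,7,3] (faults so far: 6)
  FIFO total faults: 6
--- LRU ---
  step 0: ref 6 -> FAULT, frames=[6,-,-] (faults so far: 1)
  step 1: ref 3 -> FAULT, frames=[6,3,-] (faults so far: 2)
  step 2: ref 2 -> FAULT, frames=[6,3,2] (faults so far: 3)
  step 3: ref 4 -> FAULT, evict 6, frames=[4,3,2] (faults so far: 4)
  step 4: ref 4 -> HIT, frames=[4,3,2] (faults so far: 4)
  step 5: ref 2 -> HIT, frames=[4,3,2] (faults so far: 4)
  step 6: ref 3 -> HIT, frames=[4,3,2] (faults so far: 4)
  step 7: ref 7 -> FAULT, evict 4, frames=[7,3,2] (faults so far: 5)
  step 8: ref 3 -> HIT, frames=[7,3,2] (faults so far: 5)
  step 9: ref 4 -> FAULT, evict 2, frames=[7,3,4] (faults so far: 6)
  LRU total faults: 6
--- Optimal ---
  step 0: ref 6 -> FAULT, frames=[6,-,-] (faults so far: 1)
  step 1: ref 3 -> FAULT, frames=[6,3,-] (faults so far: 2)
  step 2: ref 2 -> FAULT, frames=[6,3,2] (faults so far: 3)
  step 3: ref 4 -> FAULT, evict 6, frames=[4,3,2] (faults so far: 4)
  step 4: ref 4 -> HIT, frames=[4,3,2] (faults so far: 4)
  step 5: ref 2 -> HIT, frames=[4,3,2] (faults so far: 4)
  step 6: ref 3 -> HIT, frames=[4,3,2] (faults so far: 4)
  step 7: ref 7 -> FAULT, evict 2, frames=[4,3,7] (faults so far: 5)
  step 8: ref 3 -> HIT, frames=[4,3,7] (faults so far: 5)
  step 9: ref 4 -> HIT, frames=[4,3,7] (faults so far: 5)
  Optimal total faults: 5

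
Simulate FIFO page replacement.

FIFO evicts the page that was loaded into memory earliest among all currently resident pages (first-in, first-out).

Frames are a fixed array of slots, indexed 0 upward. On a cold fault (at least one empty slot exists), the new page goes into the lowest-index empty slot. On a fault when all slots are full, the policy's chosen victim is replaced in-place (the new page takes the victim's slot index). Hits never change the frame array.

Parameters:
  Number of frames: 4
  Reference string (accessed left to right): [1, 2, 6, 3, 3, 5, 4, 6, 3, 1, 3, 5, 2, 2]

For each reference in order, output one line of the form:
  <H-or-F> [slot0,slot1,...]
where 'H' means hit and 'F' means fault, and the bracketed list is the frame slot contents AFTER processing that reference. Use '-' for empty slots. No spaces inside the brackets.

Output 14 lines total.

F [1,-,-,-]
F [1,2,-,-]
F [1,2,6,-]
F [1,2,6,3]
H [1,2,6,3]
F [5,2,6,3]
F [5,4,6,3]
H [5,4,6,3]
H [5,4,6,3]
F [5,4,1,3]
H [5,4,1,3]
H [5,4,1,3]
F [5,4,1,2]
H [5,4,1,2]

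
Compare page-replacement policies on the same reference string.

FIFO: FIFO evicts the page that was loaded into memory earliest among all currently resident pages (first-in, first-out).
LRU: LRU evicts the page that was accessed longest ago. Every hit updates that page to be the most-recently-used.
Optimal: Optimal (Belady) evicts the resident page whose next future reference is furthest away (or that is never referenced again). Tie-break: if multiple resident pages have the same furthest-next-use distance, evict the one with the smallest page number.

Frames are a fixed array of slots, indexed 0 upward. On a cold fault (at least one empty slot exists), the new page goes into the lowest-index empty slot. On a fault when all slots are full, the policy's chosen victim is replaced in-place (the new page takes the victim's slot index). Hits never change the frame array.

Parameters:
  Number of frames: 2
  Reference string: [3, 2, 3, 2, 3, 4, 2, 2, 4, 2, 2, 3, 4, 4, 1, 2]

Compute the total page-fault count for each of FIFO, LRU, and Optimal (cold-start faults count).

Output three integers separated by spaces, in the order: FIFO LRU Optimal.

--- FIFO ---
  step 0: ref 3 -> FAULT, frames=[3,-] (faults so far: 1)
  step 1: ref 2 -> FAULT, frames=[3,2] (faults so far: 2)
  step 2: ref 3 -> HIT, frames=[3,2] (faults so far: 2)
  step 3: ref 2 -> HIT, frames=[3,2] (faults so far: 2)
  step 4: ref 3 -> HIT, frames=[3,2] (faults so far: 2)
  step 5: ref 4 -> FAULT, evict 3, frames=[4,2] (faults so far: 3)
  step 6: ref 2 -> HIT, frames=[4,2] (faults so far: 3)
  step 7: ref 2 -> HIT, frames=[4,2] (faults so far: 3)
  step 8: ref 4 -> HIT, frames=[4,2] (faults so far: 3)
  step 9: ref 2 -> HIT, frames=[4,2] (faults so far: 3)
  step 10: ref 2 -> HIT, frames=[4,2] (faults so far: 3)
  step 11: ref 3 -> FAULT, evict 2, frames=[4,3] (faults so far: 4)
  step 12: ref 4 -> HIT, frames=[4,3] (faults so far: 4)
  step 13: ref 4 -> HIT, frames=[4,3] (faults so far: 4)
  step 14: ref 1 -> FAULT, evict 4, frames=[1,3] (faults so far: 5)
  step 15: ref 2 -> FAULT, evict 3, frames=[1,2] (faults so far: 6)
  FIFO total faults: 6
--- LRU ---
  step 0: ref 3 -> FAULT, frames=[3,-] (faults so far: 1)
  step 1: ref 2 -> FAULT, frames=[3,2] (faults so far: 2)
  step 2: ref 3 -> HIT, frames=[3,2] (faults so far: 2)
  step 3: ref 2 -> HIT, frames=[3,2] (faults so far: 2)
  step 4: ref 3 -> HIT, frames=[3,2] (faults so far: 2)
  step 5: ref 4 -> FAULT, evict 2, frames=[3,4] (faults so far: 3)
  step 6: ref 2 -> FAULT, evict 3, frames=[2,4] (faults so far: 4)
  step 7: ref 2 -> HIT, frames=[2,4] (faults so far: 4)
  step 8: ref 4 -> HIT, frames=[2,4] (faults so far: 4)
  step 9: ref 2 -> HIT, frames=[2,4] (faults so far: 4)
  step 10: ref 2 -> HIT, frames=[2,4] (faults so far: 4)
  step 11: ref 3 -> FAULT, evict 4, frames=[2,3] (faults so far: 5)
  step 12: ref 4 -> FAULT, evict 2, frames=[4,3] (faults so far: 6)
  step 13: ref 4 -> HIT, frames=[4,3] (faults so far: 6)
  step 14: ref 1 -> FAULT, evict 3, frames=[4,1] (faults so far: 7)
  step 15: ref 2 -> FAULT, evict 4, frames=[2,1] (faults so far: 8)
  LRU total faults: 8
--- Optimal ---
  step 0: ref 3 -> FAULT, frames=[3,-] (faults so far: 1)
  step 1: ref 2 -> FAULT, frames=[3,2] (faults so far: 2)
  step 2: ref 3 -> HIT, frames=[3,2] (faults so far: 2)
  step 3: ref 2 -> HIT, frames=[3,2] (faults so far: 2)
  step 4: ref 3 -> HIT, frames=[3,2] (faults so far: 2)
  step 5: ref 4 -> FAULT, evict 3, frames=[4,2] (faults so far: 3)
  step 6: ref 2 -> HIT, frames=[4,2] (faults so far: 3)
  step 7: ref 2 -> HIT, frames=[4,2] (faults so far: 3)
  step 8: ref 4 -> HIT, frames=[4,2] (faults so far: 3)
  step 9: ref 2 -> HIT, frames=[4,2] (faults so far: 3)
  step 10: ref 2 -> HIT, frames=[4,2] (faults so far: 3)
  step 11: ref 3 -> FAULT, evict 2, frames=[4,3] (faults so far: 4)
  step 12: ref 4 -> HIT, frames=[4,3] (faults so far: 4)
  step 13: ref 4 -> HIT, frames=[4,3] (faults so far: 4)
  step 14: ref 1 -> FAULT, evict 3, frames=[4,1] (faults so far: 5)
  step 15: ref 2 -> FAULT, evict 1, frames=[4,2] (faults so far: 6)
  Optimal total faults: 6

Answer: 6 8 6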